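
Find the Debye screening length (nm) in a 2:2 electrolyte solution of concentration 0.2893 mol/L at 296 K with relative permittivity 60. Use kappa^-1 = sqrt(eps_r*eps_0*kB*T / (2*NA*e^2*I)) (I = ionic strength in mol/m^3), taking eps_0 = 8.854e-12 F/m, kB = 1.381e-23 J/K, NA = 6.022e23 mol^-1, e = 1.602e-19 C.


Ionic strength I = 0.2893 * 2^2 * 1000 = 1157.2 mol/m^3
kappa^-1 = sqrt(60 * 8.854e-12 * 1.381e-23 * 296 / (2 * 6.022e23 * (1.602e-19)^2 * 1157.2))
kappa^-1 = 0.246 nm

0.246


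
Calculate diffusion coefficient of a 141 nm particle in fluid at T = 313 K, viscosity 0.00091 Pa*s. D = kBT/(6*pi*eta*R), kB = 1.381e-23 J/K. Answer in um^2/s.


Radius R = 141/2 = 70.5 nm = 7.05e-08 m
D = kB*T / (6*pi*eta*R)
D = 1.381e-23 * 313 / (6 * pi * 0.00091 * 7.05e-08)
D = 3.57443e-12 m^2/s = 3.574 um^2/s

3.574


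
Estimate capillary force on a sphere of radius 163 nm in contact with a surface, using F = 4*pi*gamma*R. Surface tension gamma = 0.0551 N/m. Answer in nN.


Convert radius: R = 163 nm = 1.63e-07 m
F = 4 * pi * gamma * R
F = 4 * pi * 0.0551 * 1.63e-07
F = 1.12862e-07 N = 112.8623 nN

112.8623


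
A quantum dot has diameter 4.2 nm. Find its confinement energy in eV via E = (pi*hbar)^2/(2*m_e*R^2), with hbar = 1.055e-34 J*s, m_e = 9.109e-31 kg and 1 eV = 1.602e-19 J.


Radius R = 4.2/2 = 2.1 nm = 2.1e-09 m
E = (pi * 1.055e-34)^2 / (2 * 9.109e-31 * (2.1e-09)^2)
E(J) = 1.3673e-20
E = E(J) / 1.602e-19 = 0.0853 eV

0.0853


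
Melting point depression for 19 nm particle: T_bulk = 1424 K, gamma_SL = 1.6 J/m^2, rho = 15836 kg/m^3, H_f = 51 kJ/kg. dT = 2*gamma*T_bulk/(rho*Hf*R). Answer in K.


Radius R = 19/2 = 9.5 nm = 9.5e-09 m
Convert H_f = 51 kJ/kg = 51000 J/kg
dT = 2 * gamma_SL * T_bulk / (rho * H_f * R)
dT = 2 * 1.6 * 1424 / (15836 * 51000 * 9.5e-09)
dT = 593.9 K

593.9


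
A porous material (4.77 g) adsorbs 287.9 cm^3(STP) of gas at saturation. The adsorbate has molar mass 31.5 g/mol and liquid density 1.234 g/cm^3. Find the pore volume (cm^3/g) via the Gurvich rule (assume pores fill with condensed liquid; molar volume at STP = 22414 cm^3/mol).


Moles adsorbed n = V_ads / 22414 = 287.9 / 22414 = 1.284465e-02 mol
Liquid volume V_liq = n * M / rho_liq = 1.284465e-02 * 31.5 / 1.234 = 0.32788 cm^3
Specific pore volume V_pore = V_liq / m_sample = 0.32788 / 4.77
V_pore = 0.0687 cm^3/g

0.0687


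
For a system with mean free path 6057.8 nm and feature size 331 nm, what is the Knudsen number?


Knudsen number Kn = lambda / L
Kn = 6057.8 / 331
Kn = 18.3015

18.3015


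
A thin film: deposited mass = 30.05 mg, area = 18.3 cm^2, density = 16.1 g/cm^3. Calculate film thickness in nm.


Convert: m = 30.05 mg = 3.0050e-05 kg, A = 18.3 cm^2 = 1.8300e-03 m^2, rho = 16.1 g/cm^3 = 16100 kg/m^3
t = m / (A * rho)
t = 3.0050e-05 / (1.8300e-03 * 16100)
t = 1.0199e-06 m = 1019.9 nm

1019.9


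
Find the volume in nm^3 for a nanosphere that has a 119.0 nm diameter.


Radius r = 119.0/2 = 59.5 nm
Volume V = (4/3) * pi * r^3
V = (4/3) * pi * (59.5)^3
V = 882347.19 nm^3

882347.19


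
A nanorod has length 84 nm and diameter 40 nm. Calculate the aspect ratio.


Aspect ratio AR = length / diameter
AR = 84 / 40
AR = 2.1

2.1


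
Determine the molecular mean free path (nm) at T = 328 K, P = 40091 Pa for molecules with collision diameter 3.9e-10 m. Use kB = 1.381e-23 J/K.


Mean free path: lambda = kB*T / (sqrt(2) * pi * d^2 * P)
lambda = 1.381e-23 * 328 / (sqrt(2) * pi * (3.9e-10)^2 * 40091)
lambda = 1.67196e-07 m
lambda = 167.2 nm

167.2


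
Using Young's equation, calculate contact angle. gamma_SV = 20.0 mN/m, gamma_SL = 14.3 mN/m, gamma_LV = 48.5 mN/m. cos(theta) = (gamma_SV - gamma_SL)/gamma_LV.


cos(theta) = (gamma_SV - gamma_SL) / gamma_LV
cos(theta) = (20.0 - 14.3) / 48.5
cos(theta) = 0.117526
theta = arccos(0.117526) = 83.25 degrees

83.25


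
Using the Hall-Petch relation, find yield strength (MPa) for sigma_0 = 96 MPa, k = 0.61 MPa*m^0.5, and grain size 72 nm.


d = 72 nm = 7.2e-08 m
sqrt(d) = 0.0002683282
Hall-Petch contribution = k / sqrt(d) = 0.61 / 0.0002683282 = 2273.3 MPa
sigma = sigma_0 + k/sqrt(d) = 96 + 2273.3 = 2369.3 MPa

2369.3


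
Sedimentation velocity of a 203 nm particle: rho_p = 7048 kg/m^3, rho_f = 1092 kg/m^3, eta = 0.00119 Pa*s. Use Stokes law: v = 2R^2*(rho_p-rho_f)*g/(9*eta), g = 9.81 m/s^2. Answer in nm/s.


Radius R = 203/2 nm = 1.015e-07 m
Density difference = 7048 - 1092 = 5956 kg/m^3
v = 2 * R^2 * (rho_p - rho_f) * g / (9 * eta)
v = 2 * (1.015e-07)^2 * 5956 * 9.81 / (9 * 0.00119)
v = 1.12408e-07 m/s = 112.4078 nm/s

112.4078


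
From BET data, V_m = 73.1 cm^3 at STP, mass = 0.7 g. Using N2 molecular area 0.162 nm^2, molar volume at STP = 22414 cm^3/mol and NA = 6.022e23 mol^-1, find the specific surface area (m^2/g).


Number of moles in monolayer = V_m / 22414 = 73.1 / 22414 = 0.00326135
Number of molecules = moles * NA = 0.00326135 * 6.022e23
SA = molecules * sigma / mass
SA = (73.1 / 22414) * 6.022e23 * 0.162e-18 / 0.7
SA = 454.5 m^2/g

454.5


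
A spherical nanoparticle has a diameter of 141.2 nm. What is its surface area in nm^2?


Radius r = 141.2/2 = 70.6 nm
Surface area SA = 4 * pi * r^2
SA = 4 * pi * (70.6)^2
SA = 62635.32 nm^2

62635.32


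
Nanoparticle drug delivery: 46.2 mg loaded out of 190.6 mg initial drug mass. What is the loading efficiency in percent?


Drug loading efficiency = (drug loaded / drug initial) * 100
DLE = 46.2 / 190.6 * 100
DLE = 0.2424 * 100
DLE = 24.24%

24.24


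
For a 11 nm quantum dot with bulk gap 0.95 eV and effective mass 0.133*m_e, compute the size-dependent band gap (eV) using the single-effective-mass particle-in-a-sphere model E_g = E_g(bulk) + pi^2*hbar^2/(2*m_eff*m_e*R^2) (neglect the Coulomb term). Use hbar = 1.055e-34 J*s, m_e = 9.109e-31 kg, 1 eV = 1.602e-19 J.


Radius R = 11/2 nm = 5.5e-09 m
Confinement energy dE = pi^2 * hbar^2 / (2 * m_eff * m_e * R^2)
dE = pi^2 * (1.055e-34)^2 / (2 * 0.133 * 9.109e-31 * (5.5e-09)^2) J, divided by 1.602e-19 J/eV
dE = 0.0936 eV
Total band gap = E_g(bulk) + dE = 0.95 + 0.0936 = 1.0436 eV

1.0436


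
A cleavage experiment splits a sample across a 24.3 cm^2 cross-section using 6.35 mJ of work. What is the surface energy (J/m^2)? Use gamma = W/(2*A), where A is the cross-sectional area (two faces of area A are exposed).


Convert: A = 24.3 cm^2 = 0.00243 m^2, W = 6.35 mJ = 0.00635 J
Cleaving exposes two faces of area A, so total new surface = 2*A and gamma = W / (2*A)
gamma = 0.00635 / (2 * 0.00243)
gamma = 1.307 J/m^2

1.307


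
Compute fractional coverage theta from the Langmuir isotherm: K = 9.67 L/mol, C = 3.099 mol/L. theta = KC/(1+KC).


Langmuir isotherm: theta = K*C / (1 + K*C)
K*C = 9.67 * 3.099 = 29.96733
theta = 29.96733 / (1 + 29.96733) = 29.96733 / 30.96733
theta = 0.9677

0.9677


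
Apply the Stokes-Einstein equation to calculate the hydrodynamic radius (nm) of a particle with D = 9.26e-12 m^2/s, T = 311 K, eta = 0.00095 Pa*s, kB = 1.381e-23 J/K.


Stokes-Einstein: R = kB*T / (6*pi*eta*D)
R = 1.381e-23 * 311 / (6 * pi * 0.00095 * 9.26e-12)
R = 2.59011e-08 m = 25.9 nm

25.9


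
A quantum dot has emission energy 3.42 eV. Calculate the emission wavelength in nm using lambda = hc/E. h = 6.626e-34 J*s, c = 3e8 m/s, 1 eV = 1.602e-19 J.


Convert energy: E = 3.42 eV = 3.42 * 1.602e-19 = 5.47884e-19 J
lambda = h*c / E = 6.626e-34 * 3e8 / 5.47884e-19
lambda = 3.62814e-07 m = 362.8 nm

362.8


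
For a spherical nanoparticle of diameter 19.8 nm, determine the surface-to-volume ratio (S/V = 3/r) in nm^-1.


Radius r = 19.8/2 = 9.9 nm
S/V = 3 / r = 3 / 9.9
S/V = 0.303 nm^-1

0.303


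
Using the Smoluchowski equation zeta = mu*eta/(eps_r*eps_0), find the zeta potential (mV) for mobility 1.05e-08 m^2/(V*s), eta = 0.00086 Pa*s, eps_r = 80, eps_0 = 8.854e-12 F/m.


Smoluchowski equation: zeta = mu * eta / (eps_r * eps_0)
zeta = 1.05e-08 * 0.00086 / (80 * 8.854e-12)
zeta = 0.012748 V = 12.75 mV

12.75


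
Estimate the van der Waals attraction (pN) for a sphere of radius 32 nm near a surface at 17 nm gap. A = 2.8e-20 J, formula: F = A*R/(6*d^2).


Convert to SI: R = 32 nm = 3.2e-08 m, d = 17 nm = 1.7e-08 m
F = A * R / (6 * d^2)
F = 2.8e-20 * 3.2e-08 / (6 * (1.7e-08)^2)
F = 5.16724e-13 N = 0.517 pN

0.517


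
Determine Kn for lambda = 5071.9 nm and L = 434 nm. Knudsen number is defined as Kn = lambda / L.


Knudsen number Kn = lambda / L
Kn = 5071.9 / 434
Kn = 11.6864

11.6864


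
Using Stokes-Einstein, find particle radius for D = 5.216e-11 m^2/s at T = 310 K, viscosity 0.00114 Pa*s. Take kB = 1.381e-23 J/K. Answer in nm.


Stokes-Einstein: R = kB*T / (6*pi*eta*D)
R = 1.381e-23 * 310 / (6 * pi * 0.00114 * 5.216e-11)
R = 3.81955e-09 m = 3.82 nm

3.82


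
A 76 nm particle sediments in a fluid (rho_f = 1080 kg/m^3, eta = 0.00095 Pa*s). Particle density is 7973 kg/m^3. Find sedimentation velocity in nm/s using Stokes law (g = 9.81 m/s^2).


Radius R = 76/2 nm = 3.8e-08 m
Density difference = 7973 - 1080 = 6893 kg/m^3
v = 2 * R^2 * (rho_p - rho_f) * g / (9 * eta)
v = 2 * (3.8e-08)^2 * 6893 * 9.81 / (9 * 0.00095)
v = 2.28406e-08 m/s = 22.8406 nm/s

22.8406


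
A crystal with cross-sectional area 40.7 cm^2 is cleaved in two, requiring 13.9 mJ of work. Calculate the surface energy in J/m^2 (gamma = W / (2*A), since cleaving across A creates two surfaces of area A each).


Convert: A = 40.7 cm^2 = 0.00407 m^2, W = 13.9 mJ = 0.0139 J
Cleaving exposes two faces of area A, so total new surface = 2*A and gamma = W / (2*A)
gamma = 0.0139 / (2 * 0.00407)
gamma = 1.708 J/m^2

1.708


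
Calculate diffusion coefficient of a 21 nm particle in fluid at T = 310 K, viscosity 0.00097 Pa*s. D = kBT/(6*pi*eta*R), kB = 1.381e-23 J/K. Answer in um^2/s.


Radius R = 21/2 = 10.5 nm = 1.05e-08 m
D = kB*T / (6*pi*eta*R)
D = 1.381e-23 * 310 / (6 * pi * 0.00097 * 1.05e-08)
D = 2.22994e-11 m^2/s = 22.299 um^2/s

22.299


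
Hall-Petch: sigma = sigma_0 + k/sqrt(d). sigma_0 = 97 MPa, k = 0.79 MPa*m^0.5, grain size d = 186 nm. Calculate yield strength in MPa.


d = 186 nm = 1.86e-07 m
sqrt(d) = 0.0004312772
Hall-Petch contribution = k / sqrt(d) = 0.79 / 0.0004312772 = 1831.8 MPa
sigma = sigma_0 + k/sqrt(d) = 97 + 1831.8 = 1928.8 MPa

1928.8


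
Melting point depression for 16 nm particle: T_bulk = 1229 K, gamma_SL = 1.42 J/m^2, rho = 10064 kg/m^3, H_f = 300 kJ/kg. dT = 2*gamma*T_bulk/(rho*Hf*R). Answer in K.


Radius R = 16/2 = 8 nm = 8e-09 m
Convert H_f = 300 kJ/kg = 300000 J/kg
dT = 2 * gamma_SL * T_bulk / (rho * H_f * R)
dT = 2 * 1.42 * 1229 / (10064 * 300000 * 8e-09)
dT = 144.5 K

144.5


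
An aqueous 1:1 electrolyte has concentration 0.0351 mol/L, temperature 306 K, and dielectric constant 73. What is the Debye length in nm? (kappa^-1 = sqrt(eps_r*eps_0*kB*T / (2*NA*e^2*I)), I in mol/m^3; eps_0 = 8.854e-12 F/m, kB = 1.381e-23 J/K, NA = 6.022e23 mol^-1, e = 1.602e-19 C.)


Ionic strength I = 0.0351 * 1^2 * 1000 = 35.1 mol/m^3
kappa^-1 = sqrt(73 * 8.854e-12 * 1.381e-23 * 306 / (2 * 6.022e23 * (1.602e-19)^2 * 35.1))
kappa^-1 = 1.587 nm

1.587


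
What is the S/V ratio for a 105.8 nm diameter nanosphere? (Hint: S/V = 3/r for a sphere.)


Radius r = 105.8/2 = 52.9 nm
S/V = 3 / r = 3 / 52.9
S/V = 0.0567 nm^-1

0.0567


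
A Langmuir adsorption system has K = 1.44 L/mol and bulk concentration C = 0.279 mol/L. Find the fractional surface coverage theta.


Langmuir isotherm: theta = K*C / (1 + K*C)
K*C = 1.44 * 0.279 = 0.40176
theta = 0.40176 / (1 + 0.40176) = 0.40176 / 1.40176
theta = 0.2866

0.2866


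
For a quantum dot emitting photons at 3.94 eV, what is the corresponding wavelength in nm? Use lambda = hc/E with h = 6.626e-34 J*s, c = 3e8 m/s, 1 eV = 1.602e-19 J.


Convert energy: E = 3.94 eV = 3.94 * 1.602e-19 = 6.31188e-19 J
lambda = h*c / E = 6.626e-34 * 3e8 / 6.31188e-19
lambda = 3.1493e-07 m = 314.9 nm

314.9


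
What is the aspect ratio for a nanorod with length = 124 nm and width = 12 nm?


Aspect ratio AR = length / diameter
AR = 124 / 12
AR = 10.33

10.33


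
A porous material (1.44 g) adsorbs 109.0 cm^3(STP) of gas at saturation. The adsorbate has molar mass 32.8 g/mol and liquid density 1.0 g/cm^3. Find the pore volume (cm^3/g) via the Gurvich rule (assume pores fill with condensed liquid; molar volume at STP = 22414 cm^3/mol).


Moles adsorbed n = V_ads / 22414 = 109.0 / 22414 = 4.863032e-03 mol
Liquid volume V_liq = n * M / rho_liq = 4.863032e-03 * 32.8 / 1.0 = 0.15951 cm^3
Specific pore volume V_pore = V_liq / m_sample = 0.15951 / 1.44
V_pore = 0.1108 cm^3/g

0.1108


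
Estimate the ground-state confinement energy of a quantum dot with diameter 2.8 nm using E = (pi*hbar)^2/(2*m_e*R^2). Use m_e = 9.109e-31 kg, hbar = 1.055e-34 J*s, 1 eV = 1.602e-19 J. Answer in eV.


Radius R = 2.8/2 = 1.4 nm = 1.4e-09 m
E = (pi * 1.055e-34)^2 / (2 * 9.109e-31 * (1.4e-09)^2)
E(J) = 3.07644e-20
E = E(J) / 1.602e-19 = 0.192 eV

0.192


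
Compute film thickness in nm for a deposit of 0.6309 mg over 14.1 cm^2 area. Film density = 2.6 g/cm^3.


Convert: m = 0.6309 mg = 6.3090e-07 kg, A = 14.1 cm^2 = 1.4100e-03 m^2, rho = 2.6 g/cm^3 = 2600 kg/m^3
t = m / (A * rho)
t = 6.3090e-07 / (1.4100e-03 * 2600)
t = 1.7209e-07 m = 172.1 nm

172.1


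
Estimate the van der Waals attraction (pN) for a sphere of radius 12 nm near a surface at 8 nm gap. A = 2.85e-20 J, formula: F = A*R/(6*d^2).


Convert to SI: R = 12 nm = 1.2e-08 m, d = 8 nm = 8e-09 m
F = A * R / (6 * d^2)
F = 2.85e-20 * 1.2e-08 / (6 * (8e-09)^2)
F = 8.90625e-13 N = 0.891 pN

0.891


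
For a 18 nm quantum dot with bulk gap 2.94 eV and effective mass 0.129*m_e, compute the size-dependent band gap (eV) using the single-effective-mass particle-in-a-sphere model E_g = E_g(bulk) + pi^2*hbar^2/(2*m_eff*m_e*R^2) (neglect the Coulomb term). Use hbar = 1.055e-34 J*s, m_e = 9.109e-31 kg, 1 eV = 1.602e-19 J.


Radius R = 18/2 nm = 9e-09 m
Confinement energy dE = pi^2 * hbar^2 / (2 * m_eff * m_e * R^2)
dE = pi^2 * (1.055e-34)^2 / (2 * 0.129 * 9.109e-31 * (9e-09)^2) J, divided by 1.602e-19 J/eV
dE = 0.036 eV
Total band gap = E_g(bulk) + dE = 2.94 + 0.036 = 2.976 eV

2.976


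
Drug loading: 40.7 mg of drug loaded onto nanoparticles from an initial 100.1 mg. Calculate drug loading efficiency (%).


Drug loading efficiency = (drug loaded / drug initial) * 100
DLE = 40.7 / 100.1 * 100
DLE = 0.4066 * 100
DLE = 40.66%

40.66


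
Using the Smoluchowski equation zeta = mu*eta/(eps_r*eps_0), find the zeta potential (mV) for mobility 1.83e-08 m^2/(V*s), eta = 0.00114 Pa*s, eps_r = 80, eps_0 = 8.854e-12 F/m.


Smoluchowski equation: zeta = mu * eta / (eps_r * eps_0)
zeta = 1.83e-08 * 0.00114 / (80 * 8.854e-12)
zeta = 0.029453 V = 29.45 mV

29.45


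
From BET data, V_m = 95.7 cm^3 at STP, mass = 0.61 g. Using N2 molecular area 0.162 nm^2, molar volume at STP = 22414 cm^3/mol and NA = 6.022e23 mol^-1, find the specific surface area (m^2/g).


Number of moles in monolayer = V_m / 22414 = 95.7 / 22414 = 0.00426965
Number of molecules = moles * NA = 0.00426965 * 6.022e23
SA = molecules * sigma / mass
SA = (95.7 / 22414) * 6.022e23 * 0.162e-18 / 0.61
SA = 682.8 m^2/g

682.8


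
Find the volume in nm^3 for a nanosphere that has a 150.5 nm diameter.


Radius r = 150.5/2 = 75.25 nm
Volume V = (4/3) * pi * r^3
V = (4/3) * pi * (75.25)^3
V = 1784876.3 nm^3

1784876.3


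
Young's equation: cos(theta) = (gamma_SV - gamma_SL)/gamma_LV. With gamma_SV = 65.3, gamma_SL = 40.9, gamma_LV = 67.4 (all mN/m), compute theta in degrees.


cos(theta) = (gamma_SV - gamma_SL) / gamma_LV
cos(theta) = (65.3 - 40.9) / 67.4
cos(theta) = 0.362018
theta = arccos(0.362018) = 68.78 degrees

68.78


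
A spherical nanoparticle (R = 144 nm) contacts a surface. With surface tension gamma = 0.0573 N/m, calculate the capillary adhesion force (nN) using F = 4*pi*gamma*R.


Convert radius: R = 144 nm = 1.44e-07 m
F = 4 * pi * gamma * R
F = 4 * pi * 0.0573 * 1.44e-07
F = 1.03688e-07 N = 103.6876 nN

103.6876


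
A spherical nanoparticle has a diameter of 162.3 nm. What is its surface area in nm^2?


Radius r = 162.3/2 = 81.15 nm
Surface area SA = 4 * pi * r^2
SA = 4 * pi * (81.15)^2
SA = 82753.6 nm^2

82753.6


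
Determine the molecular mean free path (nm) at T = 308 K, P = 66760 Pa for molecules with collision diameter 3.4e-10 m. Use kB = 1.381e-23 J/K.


Mean free path: lambda = kB*T / (sqrt(2) * pi * d^2 * P)
lambda = 1.381e-23 * 308 / (sqrt(2) * pi * (3.4e-10)^2 * 66760)
lambda = 1.24052e-07 m
lambda = 124.05 nm

124.05


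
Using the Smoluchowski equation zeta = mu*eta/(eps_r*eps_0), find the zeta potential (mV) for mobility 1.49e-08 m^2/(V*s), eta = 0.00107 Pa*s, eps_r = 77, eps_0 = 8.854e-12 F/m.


Smoluchowski equation: zeta = mu * eta / (eps_r * eps_0)
zeta = 1.49e-08 * 0.00107 / (77 * 8.854e-12)
zeta = 0.023385 V = 23.39 mV

23.39


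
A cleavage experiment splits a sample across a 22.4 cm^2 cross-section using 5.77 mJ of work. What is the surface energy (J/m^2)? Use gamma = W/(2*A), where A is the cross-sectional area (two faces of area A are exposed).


Convert: A = 22.4 cm^2 = 0.00224 m^2, W = 5.77 mJ = 0.00577 J
Cleaving exposes two faces of area A, so total new surface = 2*A and gamma = W / (2*A)
gamma = 0.00577 / (2 * 0.00224)
gamma = 1.288 J/m^2

1.288


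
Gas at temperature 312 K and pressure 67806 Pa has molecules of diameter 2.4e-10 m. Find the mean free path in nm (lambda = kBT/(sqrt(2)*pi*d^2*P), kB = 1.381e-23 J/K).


Mean free path: lambda = kB*T / (sqrt(2) * pi * d^2 * P)
lambda = 1.381e-23 * 312 / (sqrt(2) * pi * (2.4e-10)^2 * 67806)
lambda = 2.48309e-07 m
lambda = 248.31 nm

248.31


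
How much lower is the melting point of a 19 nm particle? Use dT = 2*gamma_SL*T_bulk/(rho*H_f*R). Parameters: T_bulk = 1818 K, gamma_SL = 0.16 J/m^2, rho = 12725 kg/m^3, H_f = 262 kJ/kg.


Radius R = 19/2 = 9.5 nm = 9.5e-09 m
Convert H_f = 262 kJ/kg = 262000 J/kg
dT = 2 * gamma_SL * T_bulk / (rho * H_f * R)
dT = 2 * 0.16 * 1818 / (12725 * 262000 * 9.5e-09)
dT = 18.4 K

18.4


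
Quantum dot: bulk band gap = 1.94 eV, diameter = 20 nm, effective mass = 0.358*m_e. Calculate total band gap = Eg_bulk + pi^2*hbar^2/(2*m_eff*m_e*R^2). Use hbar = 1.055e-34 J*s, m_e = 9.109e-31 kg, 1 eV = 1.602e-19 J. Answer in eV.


Radius R = 20/2 nm = 1e-08 m
Confinement energy dE = pi^2 * hbar^2 / (2 * m_eff * m_e * R^2)
dE = pi^2 * (1.055e-34)^2 / (2 * 0.358 * 9.109e-31 * (1e-08)^2) J, divided by 1.602e-19 J/eV
dE = 0.0105 eV
Total band gap = E_g(bulk) + dE = 1.94 + 0.0105 = 1.9505 eV

1.9505


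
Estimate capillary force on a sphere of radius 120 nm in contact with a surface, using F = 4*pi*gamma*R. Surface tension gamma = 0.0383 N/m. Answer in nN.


Convert radius: R = 120 nm = 1.2e-07 m
F = 4 * pi * gamma * R
F = 4 * pi * 0.0383 * 1.2e-07
F = 5.7755e-08 N = 57.755 nN

57.755


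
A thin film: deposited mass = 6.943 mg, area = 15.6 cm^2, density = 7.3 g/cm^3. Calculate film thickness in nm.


Convert: m = 6.943 mg = 6.9430e-06 kg, A = 15.6 cm^2 = 1.5600e-03 m^2, rho = 7.3 g/cm^3 = 7300 kg/m^3
t = m / (A * rho)
t = 6.9430e-06 / (1.5600e-03 * 7300)
t = 6.0968e-07 m = 609.7 nm

609.7


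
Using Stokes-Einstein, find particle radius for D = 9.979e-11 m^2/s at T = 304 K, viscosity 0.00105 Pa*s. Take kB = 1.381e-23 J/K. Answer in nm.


Stokes-Einstein: R = kB*T / (6*pi*eta*D)
R = 1.381e-23 * 304 / (6 * pi * 0.00105 * 9.979e-11)
R = 2.12564e-09 m = 2.13 nm

2.13


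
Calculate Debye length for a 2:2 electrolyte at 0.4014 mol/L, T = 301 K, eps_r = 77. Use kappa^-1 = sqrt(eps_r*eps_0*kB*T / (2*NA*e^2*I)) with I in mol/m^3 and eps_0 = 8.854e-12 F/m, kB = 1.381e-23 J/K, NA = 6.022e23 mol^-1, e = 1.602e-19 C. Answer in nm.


Ionic strength I = 0.4014 * 2^2 * 1000 = 1605.6 mol/m^3
kappa^-1 = sqrt(77 * 8.854e-12 * 1.381e-23 * 301 / (2 * 6.022e23 * (1.602e-19)^2 * 1605.6))
kappa^-1 = 0.239 nm

0.239


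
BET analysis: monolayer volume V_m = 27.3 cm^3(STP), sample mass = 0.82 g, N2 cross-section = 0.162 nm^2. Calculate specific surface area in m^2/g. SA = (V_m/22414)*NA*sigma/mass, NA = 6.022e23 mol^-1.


Number of moles in monolayer = V_m / 22414 = 27.3 / 22414 = 0.00121799
Number of molecules = moles * NA = 0.00121799 * 6.022e23
SA = molecules * sigma / mass
SA = (27.3 / 22414) * 6.022e23 * 0.162e-18 / 0.82
SA = 144.9 m^2/g

144.9


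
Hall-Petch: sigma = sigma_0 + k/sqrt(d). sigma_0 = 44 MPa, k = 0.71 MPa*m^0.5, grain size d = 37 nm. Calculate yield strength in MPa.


d = 37 nm = 3.7e-08 m
sqrt(d) = 0.0001923538
Hall-Petch contribution = k / sqrt(d) = 0.71 / 0.0001923538 = 3691.1 MPa
sigma = sigma_0 + k/sqrt(d) = 44 + 3691.1 = 3735.1 MPa

3735.1


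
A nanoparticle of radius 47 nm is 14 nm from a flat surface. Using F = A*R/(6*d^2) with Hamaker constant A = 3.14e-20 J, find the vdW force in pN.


Convert to SI: R = 47 nm = 4.7e-08 m, d = 14 nm = 1.4e-08 m
F = A * R / (6 * d^2)
F = 3.14e-20 * 4.7e-08 / (6 * (1.4e-08)^2)
F = 1.25493e-12 N = 1.255 pN

1.255


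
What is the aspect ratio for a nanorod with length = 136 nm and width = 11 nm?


Aspect ratio AR = length / diameter
AR = 136 / 11
AR = 12.36

12.36


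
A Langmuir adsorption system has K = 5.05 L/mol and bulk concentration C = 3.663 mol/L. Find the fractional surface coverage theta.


Langmuir isotherm: theta = K*C / (1 + K*C)
K*C = 5.05 * 3.663 = 18.49815
theta = 18.49815 / (1 + 18.49815) = 18.49815 / 19.49815
theta = 0.9487

0.9487


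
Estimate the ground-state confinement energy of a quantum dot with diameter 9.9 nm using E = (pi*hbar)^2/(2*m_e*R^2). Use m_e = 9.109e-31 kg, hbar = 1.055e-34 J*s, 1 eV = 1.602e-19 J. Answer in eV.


Radius R = 9.9/2 = 4.95 nm = 4.95e-09 m
E = (pi * 1.055e-34)^2 / (2 * 9.109e-31 * (4.95e-09)^2)
E(J) = 2.4609e-21
E = E(J) / 1.602e-19 = 0.0154 eV

0.0154


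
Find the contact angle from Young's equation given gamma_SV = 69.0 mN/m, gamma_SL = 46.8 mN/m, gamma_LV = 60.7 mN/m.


cos(theta) = (gamma_SV - gamma_SL) / gamma_LV
cos(theta) = (69.0 - 46.8) / 60.7
cos(theta) = 0.365733
theta = arccos(0.365733) = 68.55 degrees

68.55


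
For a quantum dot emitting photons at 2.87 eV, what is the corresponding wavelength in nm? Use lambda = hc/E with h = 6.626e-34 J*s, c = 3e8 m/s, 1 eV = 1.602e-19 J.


Convert energy: E = 2.87 eV = 2.87 * 1.602e-19 = 4.59774e-19 J
lambda = h*c / E = 6.626e-34 * 3e8 / 4.59774e-19
lambda = 4.32343e-07 m = 432.3 nm

432.3


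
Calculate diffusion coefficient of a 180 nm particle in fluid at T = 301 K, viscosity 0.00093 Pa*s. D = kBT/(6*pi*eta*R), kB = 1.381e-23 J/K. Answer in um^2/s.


Radius R = 180/2 = 90 nm = 9e-08 m
D = kB*T / (6*pi*eta*R)
D = 1.381e-23 * 301 / (6 * pi * 0.00093 * 9e-08)
D = 2.63471e-12 m^2/s = 2.635 um^2/s

2.635


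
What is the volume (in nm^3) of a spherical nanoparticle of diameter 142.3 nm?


Radius r = 142.3/2 = 71.15 nm
Volume V = (4/3) * pi * r^3
V = (4/3) * pi * (71.15)^3
V = 1508736.24 nm^3

1508736.24


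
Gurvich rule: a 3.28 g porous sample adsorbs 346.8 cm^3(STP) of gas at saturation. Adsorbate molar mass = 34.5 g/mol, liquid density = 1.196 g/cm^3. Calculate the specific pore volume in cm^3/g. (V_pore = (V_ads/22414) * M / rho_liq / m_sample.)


Moles adsorbed n = V_ads / 22414 = 346.8 / 22414 = 1.547247e-02 mol
Liquid volume V_liq = n * M / rho_liq = 1.547247e-02 * 34.5 / 1.196 = 0.44632 cm^3
Specific pore volume V_pore = V_liq / m_sample = 0.44632 / 3.28
V_pore = 0.1361 cm^3/g

0.1361


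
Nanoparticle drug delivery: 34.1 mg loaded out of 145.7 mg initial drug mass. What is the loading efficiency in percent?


Drug loading efficiency = (drug loaded / drug initial) * 100
DLE = 34.1 / 145.7 * 100
DLE = 0.234 * 100
DLE = 23.4%

23.4


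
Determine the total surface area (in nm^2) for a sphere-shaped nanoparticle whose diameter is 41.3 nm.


Radius r = 41.3/2 = 20.65 nm
Surface area SA = 4 * pi * r^2
SA = 4 * pi * (20.65)^2
SA = 5358.58 nm^2

5358.58


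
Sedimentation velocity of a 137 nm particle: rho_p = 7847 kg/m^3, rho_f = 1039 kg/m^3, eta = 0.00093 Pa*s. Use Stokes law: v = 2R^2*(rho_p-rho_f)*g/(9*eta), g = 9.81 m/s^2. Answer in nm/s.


Radius R = 137/2 nm = 6.85e-08 m
Density difference = 7847 - 1039 = 6808 kg/m^3
v = 2 * R^2 * (rho_p - rho_f) * g / (9 * eta)
v = 2 * (6.85e-08)^2 * 6808 * 9.81 / (9 * 0.00093)
v = 7.48814e-08 m/s = 74.8814 nm/s

74.8814


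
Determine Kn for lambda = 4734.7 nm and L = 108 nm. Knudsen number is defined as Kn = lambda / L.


Knudsen number Kn = lambda / L
Kn = 4734.7 / 108
Kn = 43.8398

43.8398


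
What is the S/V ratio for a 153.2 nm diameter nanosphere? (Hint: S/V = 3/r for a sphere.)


Radius r = 153.2/2 = 76.6 nm
S/V = 3 / r = 3 / 76.6
S/V = 0.0392 nm^-1

0.0392


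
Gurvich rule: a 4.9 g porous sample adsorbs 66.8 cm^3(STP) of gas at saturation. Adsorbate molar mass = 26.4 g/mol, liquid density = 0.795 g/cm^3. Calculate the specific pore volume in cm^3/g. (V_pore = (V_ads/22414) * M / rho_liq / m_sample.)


Moles adsorbed n = V_ads / 22414 = 66.8 / 22414 = 2.980280e-03 mol
Liquid volume V_liq = n * M / rho_liq = 2.980280e-03 * 26.4 / 0.795 = 0.09897 cm^3
Specific pore volume V_pore = V_liq / m_sample = 0.09897 / 4.9
V_pore = 0.0202 cm^3/g

0.0202


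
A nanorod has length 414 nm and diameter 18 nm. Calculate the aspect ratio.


Aspect ratio AR = length / diameter
AR = 414 / 18
AR = 23.0

23.0


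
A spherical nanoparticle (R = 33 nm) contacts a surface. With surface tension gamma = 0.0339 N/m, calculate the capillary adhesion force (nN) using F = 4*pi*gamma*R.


Convert radius: R = 33 nm = 3.3e-08 m
F = 4 * pi * gamma * R
F = 4 * pi * 0.0339 * 3.3e-08
F = 1.4058e-08 N = 14.058 nN

14.058


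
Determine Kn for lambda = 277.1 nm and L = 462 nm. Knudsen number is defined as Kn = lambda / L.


Knudsen number Kn = lambda / L
Kn = 277.1 / 462
Kn = 0.5998

0.5998


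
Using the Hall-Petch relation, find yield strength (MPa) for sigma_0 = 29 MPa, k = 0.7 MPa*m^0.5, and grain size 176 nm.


d = 176 nm = 1.76e-07 m
sqrt(d) = 0.0004195235
Hall-Petch contribution = k / sqrt(d) = 0.7 / 0.0004195235 = 1668.6 MPa
sigma = sigma_0 + k/sqrt(d) = 29 + 1668.6 = 1697.6 MPa

1697.6


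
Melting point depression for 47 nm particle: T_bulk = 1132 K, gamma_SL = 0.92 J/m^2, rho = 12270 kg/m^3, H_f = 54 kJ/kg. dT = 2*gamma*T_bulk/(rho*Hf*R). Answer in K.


Radius R = 47/2 = 23.5 nm = 2.35e-08 m
Convert H_f = 54 kJ/kg = 54000 J/kg
dT = 2 * gamma_SL * T_bulk / (rho * H_f * R)
dT = 2 * 0.92 * 1132 / (12270 * 54000 * 2.35e-08)
dT = 133.8 K

133.8


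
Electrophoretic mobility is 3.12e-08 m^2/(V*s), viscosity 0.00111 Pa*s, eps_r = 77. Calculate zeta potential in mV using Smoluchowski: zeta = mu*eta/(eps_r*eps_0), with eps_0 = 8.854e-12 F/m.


Smoluchowski equation: zeta = mu * eta / (eps_r * eps_0)
zeta = 3.12e-08 * 0.00111 / (77 * 8.854e-12)
zeta = 0.050798 V = 50.8 mV

50.8


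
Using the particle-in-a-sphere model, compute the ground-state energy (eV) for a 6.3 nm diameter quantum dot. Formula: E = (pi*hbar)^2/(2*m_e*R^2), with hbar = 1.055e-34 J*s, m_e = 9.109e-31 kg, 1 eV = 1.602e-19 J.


Radius R = 6.3/2 = 3.15 nm = 3.15e-09 m
E = (pi * 1.055e-34)^2 / (2 * 9.109e-31 * (3.15e-09)^2)
E(J) = 6.07691e-21
E = E(J) / 1.602e-19 = 0.0379 eV

0.0379


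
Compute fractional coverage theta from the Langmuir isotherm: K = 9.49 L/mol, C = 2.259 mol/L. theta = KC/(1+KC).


Langmuir isotherm: theta = K*C / (1 + K*C)
K*C = 9.49 * 2.259 = 21.43791
theta = 21.43791 / (1 + 21.43791) = 21.43791 / 22.43791
theta = 0.9554

0.9554


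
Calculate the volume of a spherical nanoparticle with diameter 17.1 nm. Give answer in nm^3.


Radius r = 17.1/2 = 8.55 nm
Volume V = (4/3) * pi * r^3
V = (4/3) * pi * (8.55)^3
V = 2618.1 nm^3

2618.1


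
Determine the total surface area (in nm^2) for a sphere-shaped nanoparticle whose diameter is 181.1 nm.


Radius r = 181.1/2 = 90.55 nm
Surface area SA = 4 * pi * r^2
SA = 4 * pi * (90.55)^2
SA = 103035.47 nm^2

103035.47


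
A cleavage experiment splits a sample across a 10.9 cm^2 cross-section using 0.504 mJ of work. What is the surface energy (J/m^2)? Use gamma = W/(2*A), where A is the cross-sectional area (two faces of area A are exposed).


Convert: A = 10.9 cm^2 = 0.00109 m^2, W = 0.504 mJ = 0.000504 J
Cleaving exposes two faces of area A, so total new surface = 2*A and gamma = W / (2*A)
gamma = 0.000504 / (2 * 0.00109)
gamma = 0.231 J/m^2

0.231


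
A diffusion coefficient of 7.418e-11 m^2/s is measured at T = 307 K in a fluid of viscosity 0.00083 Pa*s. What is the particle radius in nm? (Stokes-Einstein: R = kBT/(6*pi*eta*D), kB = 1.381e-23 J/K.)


Stokes-Einstein: R = kB*T / (6*pi*eta*D)
R = 1.381e-23 * 307 / (6 * pi * 0.00083 * 7.418e-11)
R = 3.65314e-09 m = 3.65 nm

3.65


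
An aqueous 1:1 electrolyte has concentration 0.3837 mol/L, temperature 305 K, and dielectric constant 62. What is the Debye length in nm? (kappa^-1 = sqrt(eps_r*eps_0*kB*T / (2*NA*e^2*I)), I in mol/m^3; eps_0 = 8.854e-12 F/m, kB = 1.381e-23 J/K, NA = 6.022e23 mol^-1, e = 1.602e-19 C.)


Ionic strength I = 0.3837 * 1^2 * 1000 = 383.7 mol/m^3
kappa^-1 = sqrt(62 * 8.854e-12 * 1.381e-23 * 305 / (2 * 6.022e23 * (1.602e-19)^2 * 383.7))
kappa^-1 = 0.442 nm

0.442


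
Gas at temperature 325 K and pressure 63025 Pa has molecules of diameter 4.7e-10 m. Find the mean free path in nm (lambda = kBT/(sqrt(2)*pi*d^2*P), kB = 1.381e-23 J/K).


Mean free path: lambda = kB*T / (sqrt(2) * pi * d^2 * P)
lambda = 1.381e-23 * 325 / (sqrt(2) * pi * (4.7e-10)^2 * 63025)
lambda = 7.25611e-08 m
lambda = 72.56 nm

72.56


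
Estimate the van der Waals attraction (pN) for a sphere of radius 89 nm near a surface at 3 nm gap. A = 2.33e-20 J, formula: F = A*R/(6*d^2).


Convert to SI: R = 89 nm = 8.9e-08 m, d = 3 nm = 3e-09 m
F = A * R / (6 * d^2)
F = 2.33e-20 * 8.9e-08 / (6 * (3e-09)^2)
F = 3.84019e-11 N = 38.402 pN

38.402


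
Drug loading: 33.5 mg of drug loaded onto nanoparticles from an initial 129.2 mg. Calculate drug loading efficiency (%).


Drug loading efficiency = (drug loaded / drug initial) * 100
DLE = 33.5 / 129.2 * 100
DLE = 0.2593 * 100
DLE = 25.93%

25.93


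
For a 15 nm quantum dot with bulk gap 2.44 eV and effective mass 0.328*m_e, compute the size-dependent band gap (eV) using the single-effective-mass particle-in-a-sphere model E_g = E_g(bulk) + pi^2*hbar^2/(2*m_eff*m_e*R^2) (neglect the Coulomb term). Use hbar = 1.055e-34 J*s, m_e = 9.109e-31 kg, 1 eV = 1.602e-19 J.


Radius R = 15/2 nm = 7.5e-09 m
Confinement energy dE = pi^2 * hbar^2 / (2 * m_eff * m_e * R^2)
dE = pi^2 * (1.055e-34)^2 / (2 * 0.328 * 9.109e-31 * (7.5e-09)^2) J, divided by 1.602e-19 J/eV
dE = 0.0204 eV
Total band gap = E_g(bulk) + dE = 2.44 + 0.0204 = 2.4604 eV

2.4604


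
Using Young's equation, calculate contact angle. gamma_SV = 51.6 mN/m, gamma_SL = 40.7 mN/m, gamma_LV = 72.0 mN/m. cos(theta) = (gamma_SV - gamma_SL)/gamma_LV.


cos(theta) = (gamma_SV - gamma_SL) / gamma_LV
cos(theta) = (51.6 - 40.7) / 72.0
cos(theta) = 0.151389
theta = arccos(0.151389) = 81.29 degrees

81.29


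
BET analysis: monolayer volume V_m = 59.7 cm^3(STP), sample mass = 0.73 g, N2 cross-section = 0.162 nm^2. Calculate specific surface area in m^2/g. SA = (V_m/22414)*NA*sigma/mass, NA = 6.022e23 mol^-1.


Number of moles in monolayer = V_m / 22414 = 59.7 / 22414 = 0.00266351
Number of molecules = moles * NA = 0.00266351 * 6.022e23
SA = molecules * sigma / mass
SA = (59.7 / 22414) * 6.022e23 * 0.162e-18 / 0.73
SA = 355.9 m^2/g

355.9


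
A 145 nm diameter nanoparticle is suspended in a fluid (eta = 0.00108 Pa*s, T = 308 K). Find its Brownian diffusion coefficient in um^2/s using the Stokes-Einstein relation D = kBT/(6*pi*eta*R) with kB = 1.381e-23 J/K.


Radius R = 145/2 = 72.5 nm = 7.25e-08 m
D = kB*T / (6*pi*eta*R)
D = 1.381e-23 * 308 / (6 * pi * 0.00108 * 7.25e-08)
D = 2.88192e-12 m^2/s = 2.882 um^2/s

2.882


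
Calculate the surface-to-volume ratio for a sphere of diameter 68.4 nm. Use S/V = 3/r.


Radius r = 68.4/2 = 34.2 nm
S/V = 3 / r = 3 / 34.2
S/V = 0.0877 nm^-1

0.0877


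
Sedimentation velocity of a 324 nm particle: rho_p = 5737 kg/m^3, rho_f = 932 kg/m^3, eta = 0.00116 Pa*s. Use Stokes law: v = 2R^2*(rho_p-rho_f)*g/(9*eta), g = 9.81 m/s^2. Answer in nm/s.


Radius R = 324/2 nm = 1.62e-07 m
Density difference = 5737 - 932 = 4805 kg/m^3
v = 2 * R^2 * (rho_p - rho_f) * g / (9 * eta)
v = 2 * (1.62e-07)^2 * 4805 * 9.81 / (9 * 0.00116)
v = 2.36986e-07 m/s = 236.9856 nm/s

236.9856


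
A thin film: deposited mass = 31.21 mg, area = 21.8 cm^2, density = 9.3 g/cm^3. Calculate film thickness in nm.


Convert: m = 31.21 mg = 3.1210e-05 kg, A = 21.8 cm^2 = 2.1800e-03 m^2, rho = 9.3 g/cm^3 = 9300 kg/m^3
t = m / (A * rho)
t = 3.1210e-05 / (2.1800e-03 * 9300)
t = 1.5394e-06 m = 1539.4 nm

1539.4


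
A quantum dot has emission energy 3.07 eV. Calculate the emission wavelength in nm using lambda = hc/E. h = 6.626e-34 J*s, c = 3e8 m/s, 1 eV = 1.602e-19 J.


Convert energy: E = 3.07 eV = 3.07 * 1.602e-19 = 4.91814e-19 J
lambda = h*c / E = 6.626e-34 * 3e8 / 4.91814e-19
lambda = 4.04177e-07 m = 404.2 nm

404.2


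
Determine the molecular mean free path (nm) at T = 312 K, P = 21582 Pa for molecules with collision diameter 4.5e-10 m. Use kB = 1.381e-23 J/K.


Mean free path: lambda = kB*T / (sqrt(2) * pi * d^2 * P)
lambda = 1.381e-23 * 312 / (sqrt(2) * pi * (4.5e-10)^2 * 21582)
lambda = 2.21905e-07 m
lambda = 221.9 nm

221.9


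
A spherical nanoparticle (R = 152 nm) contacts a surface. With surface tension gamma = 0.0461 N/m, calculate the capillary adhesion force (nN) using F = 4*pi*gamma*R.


Convert radius: R = 152 nm = 1.52e-07 m
F = 4 * pi * gamma * R
F = 4 * pi * 0.0461 * 1.52e-07
F = 8.80551e-08 N = 88.0551 nN

88.0551


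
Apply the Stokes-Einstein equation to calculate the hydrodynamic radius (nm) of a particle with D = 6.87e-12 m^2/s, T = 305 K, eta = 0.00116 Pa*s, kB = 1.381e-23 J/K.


Stokes-Einstein: R = kB*T / (6*pi*eta*D)
R = 1.381e-23 * 305 / (6 * pi * 0.00116 * 6.87e-12)
R = 2.804e-08 m = 28.04 nm

28.04


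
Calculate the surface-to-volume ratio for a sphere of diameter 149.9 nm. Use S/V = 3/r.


Radius r = 149.9/2 = 74.95 nm
S/V = 3 / r = 3 / 74.95
S/V = 0.04 nm^-1

0.04


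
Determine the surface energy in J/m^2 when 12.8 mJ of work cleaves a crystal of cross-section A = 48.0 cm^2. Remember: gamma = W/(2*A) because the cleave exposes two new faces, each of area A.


Convert: A = 48.0 cm^2 = 0.0048 m^2, W = 12.8 mJ = 0.0128 J
Cleaving exposes two faces of area A, so total new surface = 2*A and gamma = W / (2*A)
gamma = 0.0128 / (2 * 0.0048)
gamma = 1.333 J/m^2

1.333


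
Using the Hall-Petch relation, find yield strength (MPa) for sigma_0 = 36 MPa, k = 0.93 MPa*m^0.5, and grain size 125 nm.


d = 125 nm = 1.25e-07 m
sqrt(d) = 0.0003535534
Hall-Petch contribution = k / sqrt(d) = 0.93 / 0.0003535534 = 2630.4 MPa
sigma = sigma_0 + k/sqrt(d) = 36 + 2630.4 = 2666.4 MPa

2666.4


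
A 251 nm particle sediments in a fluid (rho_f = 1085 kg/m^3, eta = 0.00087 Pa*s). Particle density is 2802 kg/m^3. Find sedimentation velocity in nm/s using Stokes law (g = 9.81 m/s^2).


Radius R = 251/2 nm = 1.255e-07 m
Density difference = 2802 - 1085 = 1717 kg/m^3
v = 2 * R^2 * (rho_p - rho_f) * g / (9 * eta)
v = 2 * (1.255e-07)^2 * 1717 * 9.81 / (9 * 0.00087)
v = 6.77634e-08 m/s = 67.7634 nm/s

67.7634


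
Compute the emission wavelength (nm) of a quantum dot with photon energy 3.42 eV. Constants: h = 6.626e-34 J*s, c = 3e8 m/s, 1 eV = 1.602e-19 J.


Convert energy: E = 3.42 eV = 3.42 * 1.602e-19 = 5.47884e-19 J
lambda = h*c / E = 6.626e-34 * 3e8 / 5.47884e-19
lambda = 3.62814e-07 m = 362.8 nm

362.8


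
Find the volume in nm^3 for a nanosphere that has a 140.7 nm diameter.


Radius r = 140.7/2 = 70.35 nm
Volume V = (4/3) * pi * r^3
V = (4/3) * pi * (70.35)^3
V = 1458414.3 nm^3

1458414.3


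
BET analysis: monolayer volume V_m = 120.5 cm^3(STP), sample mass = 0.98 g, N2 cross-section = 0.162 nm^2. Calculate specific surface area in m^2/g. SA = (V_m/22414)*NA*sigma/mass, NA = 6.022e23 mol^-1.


Number of moles in monolayer = V_m / 22414 = 120.5 / 22414 = 0.0053761
Number of molecules = moles * NA = 0.0053761 * 6.022e23
SA = molecules * sigma / mass
SA = (120.5 / 22414) * 6.022e23 * 0.162e-18 / 0.98
SA = 535.2 m^2/g

535.2


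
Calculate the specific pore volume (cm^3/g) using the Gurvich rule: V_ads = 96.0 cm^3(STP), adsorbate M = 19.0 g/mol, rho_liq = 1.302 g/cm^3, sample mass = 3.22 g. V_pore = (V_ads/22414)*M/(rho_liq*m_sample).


Moles adsorbed n = V_ads / 22414 = 96.0 / 22414 = 4.283037e-03 mol
Liquid volume V_liq = n * M / rho_liq = 4.283037e-03 * 19.0 / 1.302 = 0.06250 cm^3
Specific pore volume V_pore = V_liq / m_sample = 0.06250 / 3.22
V_pore = 0.0194 cm^3/g

0.0194


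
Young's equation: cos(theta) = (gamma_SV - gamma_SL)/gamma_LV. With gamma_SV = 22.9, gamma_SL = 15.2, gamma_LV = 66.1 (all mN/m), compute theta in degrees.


cos(theta) = (gamma_SV - gamma_SL) / gamma_LV
cos(theta) = (22.9 - 15.2) / 66.1
cos(theta) = 0.11649
theta = arccos(0.11649) = 83.31 degrees

83.31


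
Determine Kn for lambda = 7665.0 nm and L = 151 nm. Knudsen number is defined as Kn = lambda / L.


Knudsen number Kn = lambda / L
Kn = 7665.0 / 151
Kn = 50.7616

50.7616


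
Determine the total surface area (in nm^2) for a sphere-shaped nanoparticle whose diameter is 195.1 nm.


Radius r = 195.1/2 = 97.55 nm
Surface area SA = 4 * pi * r^2
SA = 4 * pi * (97.55)^2
SA = 119581.61 nm^2

119581.61


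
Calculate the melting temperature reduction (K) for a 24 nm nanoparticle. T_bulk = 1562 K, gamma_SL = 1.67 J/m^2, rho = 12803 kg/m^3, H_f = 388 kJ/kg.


Radius R = 24/2 = 12 nm = 1.2e-08 m
Convert H_f = 388 kJ/kg = 388000 J/kg
dT = 2 * gamma_SL * T_bulk / (rho * H_f * R)
dT = 2 * 1.67 * 1562 / (12803 * 388000 * 1.2e-08)
dT = 87.5 K

87.5


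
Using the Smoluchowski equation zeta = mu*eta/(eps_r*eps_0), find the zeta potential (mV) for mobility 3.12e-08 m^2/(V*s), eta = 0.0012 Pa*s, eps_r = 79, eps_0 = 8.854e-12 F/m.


Smoluchowski equation: zeta = mu * eta / (eps_r * eps_0)
zeta = 3.12e-08 * 0.0012 / (79 * 8.854e-12)
zeta = 0.053527 V = 53.53 mV

53.53


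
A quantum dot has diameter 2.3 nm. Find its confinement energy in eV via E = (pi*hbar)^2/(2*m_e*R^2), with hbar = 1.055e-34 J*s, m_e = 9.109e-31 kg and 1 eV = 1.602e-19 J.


Radius R = 2.3/2 = 1.15 nm = 1.15e-09 m
E = (pi * 1.055e-34)^2 / (2 * 9.109e-31 * (1.15e-09)^2)
E(J) = 4.55941e-20
E = E(J) / 1.602e-19 = 0.2846 eV

0.2846


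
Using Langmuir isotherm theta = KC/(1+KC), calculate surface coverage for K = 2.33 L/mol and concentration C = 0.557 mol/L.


Langmuir isotherm: theta = K*C / (1 + K*C)
K*C = 2.33 * 0.557 = 1.29781
theta = 1.29781 / (1 + 1.29781) = 1.29781 / 2.29781
theta = 0.5648

0.5648


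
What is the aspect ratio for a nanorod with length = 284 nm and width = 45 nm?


Aspect ratio AR = length / diameter
AR = 284 / 45
AR = 6.31

6.31


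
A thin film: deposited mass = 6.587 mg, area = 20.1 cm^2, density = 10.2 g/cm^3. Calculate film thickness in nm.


Convert: m = 6.587 mg = 6.5870e-06 kg, A = 20.1 cm^2 = 2.0100e-03 m^2, rho = 10.2 g/cm^3 = 10200 kg/m^3
t = m / (A * rho)
t = 6.5870e-06 / (2.0100e-03 * 10200)
t = 3.2129e-07 m = 321.3 nm

321.3


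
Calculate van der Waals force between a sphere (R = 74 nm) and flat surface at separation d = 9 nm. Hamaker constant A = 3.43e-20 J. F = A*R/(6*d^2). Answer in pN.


Convert to SI: R = 74 nm = 7.4e-08 m, d = 9 nm = 9e-09 m
F = A * R / (6 * d^2)
F = 3.43e-20 * 7.4e-08 / (6 * (9e-09)^2)
F = 5.22263e-12 N = 5.223 pN

5.223


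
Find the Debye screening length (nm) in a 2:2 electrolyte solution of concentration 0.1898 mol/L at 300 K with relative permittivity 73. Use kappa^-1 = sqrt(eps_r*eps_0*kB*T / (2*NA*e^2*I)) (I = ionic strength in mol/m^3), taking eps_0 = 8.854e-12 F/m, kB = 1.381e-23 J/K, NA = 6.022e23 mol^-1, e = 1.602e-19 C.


Ionic strength I = 0.1898 * 2^2 * 1000 = 759.2 mol/m^3
kappa^-1 = sqrt(73 * 8.854e-12 * 1.381e-23 * 300 / (2 * 6.022e23 * (1.602e-19)^2 * 759.2))
kappa^-1 = 0.338 nm

0.338
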